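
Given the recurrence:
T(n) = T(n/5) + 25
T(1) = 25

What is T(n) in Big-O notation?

Each step divides n by 5 and adds 25. After log_5(n) steps, T(n) = O(log n).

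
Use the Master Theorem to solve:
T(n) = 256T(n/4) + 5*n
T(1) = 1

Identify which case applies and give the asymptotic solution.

a=256, b=4, f(n)=5*n.
log_4(256) = 4 > 1.
Since f(n) = O(n^1) is polynomially smaller than n^4, Case 1 applies.
T(n) = Theta(n^4).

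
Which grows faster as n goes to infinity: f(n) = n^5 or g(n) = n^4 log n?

f(n) = n^5 grows faster: n^5 / (n^4 log n) = n/log n -> infinity.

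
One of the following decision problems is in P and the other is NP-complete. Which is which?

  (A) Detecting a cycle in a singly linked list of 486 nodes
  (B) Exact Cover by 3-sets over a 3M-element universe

(A) is P: Floyd's tortoise-and-hare runs in O(n) time, O(1) space.
(B) is NP-complete: one of Karp's 21 NP-complete problems.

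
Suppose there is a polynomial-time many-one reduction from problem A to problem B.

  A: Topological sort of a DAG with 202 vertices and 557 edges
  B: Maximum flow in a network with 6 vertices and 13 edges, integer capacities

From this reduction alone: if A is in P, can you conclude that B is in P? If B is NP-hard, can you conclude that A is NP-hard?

A poly-time reduction A <=_p B transfers tractability DOWN (B easy => A easy) and hardness UP (A hard => B hard), not the reverse.
From A in P, the reduction alone does NOT give B in P: any problem in P trivially reduces to SAT, yet SAT is not known to be in P.
From B NP-hard, the reduction alone does NOT give A NP-hard: again, easy problems reduce to hard ones.
(Here in fact A is P and B is P.)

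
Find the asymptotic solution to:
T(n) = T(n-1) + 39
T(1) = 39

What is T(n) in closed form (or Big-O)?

Unrolling: T(n) = T(n-1) + 39 = T(n-2) + 2*39 = ... = T(1) + (n-1)*39 = 39 + (n-1)*39 = 39n.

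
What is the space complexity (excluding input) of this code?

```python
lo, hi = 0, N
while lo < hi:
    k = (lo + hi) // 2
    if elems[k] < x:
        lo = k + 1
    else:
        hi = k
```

Space complexity: O(1).
Only a constant amount of auxiliary storage is used; nothing grows with n.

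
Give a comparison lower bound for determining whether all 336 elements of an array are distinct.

In the algebraic decision-tree model, the YES region for element distinctness on 336 elements has 336! connected components (one per ordering). Ben-Or's theorem then gives a lower bound of Omega(log(n!)) = Omega(n log n).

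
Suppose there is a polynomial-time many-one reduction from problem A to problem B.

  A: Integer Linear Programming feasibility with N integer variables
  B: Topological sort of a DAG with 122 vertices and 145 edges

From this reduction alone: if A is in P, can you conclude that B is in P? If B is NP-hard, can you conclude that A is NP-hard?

A poly-time reduction A <=_p B transfers tractability DOWN (B easy => A easy) and hardness UP (A hard => B hard), not the reverse.
From A in P, the reduction alone does NOT give B in P: any problem in P trivially reduces to SAT, yet SAT is not known to be in P.
From B NP-hard, the reduction alone does NOT give A NP-hard: again, easy problems reduce to hard ones.
(Here in fact A is NP-complete and B is in P, so no such reduction is known -- its existence would imply P = NP; the analysis concerns only what the assumed reduction would or would not let you conclude.)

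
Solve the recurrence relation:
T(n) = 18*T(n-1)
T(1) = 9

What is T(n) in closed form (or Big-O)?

Each step multiplies by 18. T(n) = T(1)*18^(n-1) = 9*18^(n-1).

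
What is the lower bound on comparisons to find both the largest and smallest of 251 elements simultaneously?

Pair elements first (floor(251/2) comparisons), then find max among winners and min among losers. Total: ceil(3*251/2) - 2 = 375 comparisons.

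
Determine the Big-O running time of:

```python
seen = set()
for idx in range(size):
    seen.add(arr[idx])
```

Time complexity: O(n).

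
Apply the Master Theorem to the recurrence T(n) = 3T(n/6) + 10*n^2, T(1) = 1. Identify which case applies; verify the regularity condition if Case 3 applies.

a=3, b=6, f(n)=10*n^2.
log_6(3) = 0.6131 < 2.
f(n) = Omega(n^(0.6131+epsilon)) for some epsilon > 0, so Case 3 is the candidate.
Regularity: a*f(n/b) = 3*10*(n/6)^2 = (3/36)*10*n^2 <= c*f(n) with c = 3/36 < 1. Satisfied.
Case 3: T(n) = Theta(n^2).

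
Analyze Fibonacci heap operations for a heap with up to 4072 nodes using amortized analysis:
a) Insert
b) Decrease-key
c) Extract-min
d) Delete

Fibonacci heaps use lazy consolidation. Potential function Phi = t + 2m (t = number of trees, m = marked nodes).
- Insert: O(1) actual, Delta Phi = +1 (one new tree) => O(1) amortized.
- Decrease-key: with c cascading cuts, actual cost is O(c); Delta Phi <= c - 2(c-1) + 2 = 4 - c (c new trees; >= c-1 marks cleared; <= 1 new mark). Amortized O(c) + (4 - c) = O(1).
- Extract-min: O(D(n) + t) actual; consolidation drops t to <= D(n)+1, so Delta Phi pays for the t term. D(n) = O(log n) for n = 4072 => O(log n) amortized.
- Delete: decrease-key to -inf then extract-min = O(log n).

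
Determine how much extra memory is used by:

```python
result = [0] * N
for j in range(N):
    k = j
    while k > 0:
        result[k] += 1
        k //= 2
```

Space complexity: O(n).
Auxiliary storage grows linearly with the input size n in the worst case.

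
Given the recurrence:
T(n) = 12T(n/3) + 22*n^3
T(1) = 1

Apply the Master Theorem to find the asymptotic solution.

a=12, b=3, f(n)=22*n^3. log_3(12) = 2.262 < 3. Case 3: T(n) = O(n^3).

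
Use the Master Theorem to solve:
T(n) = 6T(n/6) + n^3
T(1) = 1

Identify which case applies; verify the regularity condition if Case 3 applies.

a=6, b=6, f(n)=n^3.
log_6(6) = 1 < 3.
f(n) = Omega(n^(1+epsilon)) for some epsilon > 0, so Case 3 is the candidate.
Regularity: a*f(n/b) = 6*1*(n/6)^3 = (6/216)*1*n^3 <= c*f(n) with c = 6/216 < 1. Satisfied.
Case 3: T(n) = Theta(n^3).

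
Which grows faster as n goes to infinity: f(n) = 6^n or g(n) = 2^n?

f(n) = 6^n grows faster: (6/2)^n -> infinity since 6/2 > 1.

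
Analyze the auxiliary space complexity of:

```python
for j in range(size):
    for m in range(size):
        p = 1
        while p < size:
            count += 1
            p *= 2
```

Space complexity: O(1).
Only a constant amount of auxiliary storage is used; nothing grows with n.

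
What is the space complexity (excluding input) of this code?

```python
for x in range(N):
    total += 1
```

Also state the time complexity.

Space complexity: O(1).
Only a constant amount of auxiliary storage is used; nothing grows with n.
Time complexity: O(n).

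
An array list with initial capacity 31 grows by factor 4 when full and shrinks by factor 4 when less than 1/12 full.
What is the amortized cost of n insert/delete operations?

Using potential function Phi = |4*size - capacity|. Resizing costs are offset by potential release. Amortized O(1) per operation.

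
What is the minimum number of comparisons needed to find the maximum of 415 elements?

Finding the maximum requires 414 comparisons. Each comparison eliminates exactly one candidate. With 415 candidates, we need 414 eliminations.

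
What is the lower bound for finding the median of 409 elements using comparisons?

To find the median of 409 elements, every element must be compared at least once, so the lower bound is Omega(n). The BFPRT algorithm achieves O(n), making this tight.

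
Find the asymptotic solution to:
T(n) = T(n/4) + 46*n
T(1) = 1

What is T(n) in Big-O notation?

Geometric series: 46*n*(1 + 1/4 + 1/4^2 + ...) = O(n). T(n) = O(n).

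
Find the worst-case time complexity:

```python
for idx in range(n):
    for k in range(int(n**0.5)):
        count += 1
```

Time complexity: O(n * sqrt(n)).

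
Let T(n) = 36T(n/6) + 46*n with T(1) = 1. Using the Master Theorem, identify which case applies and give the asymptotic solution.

a=36, b=6, f(n)=46*n.
log_6(36) = 2 > 1.
Since f(n) = O(n^1) is polynomially smaller than n^2, Case 1 applies.
T(n) = Theta(n^2).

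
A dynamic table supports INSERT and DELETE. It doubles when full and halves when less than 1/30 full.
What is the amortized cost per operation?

Using potential function Phi = |2*num_items - table_size| when load > 1/2, and Phi = table_size/2 - num_items otherwise. The gap of 1/30 vs 1/2 for shrinking prevents thrashing. Both insert and delete have O(1) amortized cost.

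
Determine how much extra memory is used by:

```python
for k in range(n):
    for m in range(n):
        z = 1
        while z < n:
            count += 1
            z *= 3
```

Space complexity: O(1).
Only a constant amount of auxiliary storage is used; nothing grows with n.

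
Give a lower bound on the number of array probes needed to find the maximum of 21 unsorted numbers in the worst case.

Adversary: any unprobed cell could hold a value larger than everything seen so far. If fewer than 21 cells are probed, the adversary places the max in an unprobed cell. So all 21 cells must be examined; together with 21-1 comparisons this is tight.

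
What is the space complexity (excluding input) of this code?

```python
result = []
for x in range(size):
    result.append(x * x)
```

Space complexity: O(n).
Auxiliary storage grows linearly with the input size n in the worst case.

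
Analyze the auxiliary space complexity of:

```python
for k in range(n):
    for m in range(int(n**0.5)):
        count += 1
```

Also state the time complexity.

Space complexity: O(1).
Only a constant amount of auxiliary storage is used; nothing grows with n.
Time complexity: O(n * sqrt(n)).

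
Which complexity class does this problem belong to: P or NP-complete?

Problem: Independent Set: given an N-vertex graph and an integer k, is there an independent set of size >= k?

This problem is NP-complete: complement of Clique (with k part of the input).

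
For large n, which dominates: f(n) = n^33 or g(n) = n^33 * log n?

g(n) = n^33 * log n grows faster: extra log n factor -> infinity.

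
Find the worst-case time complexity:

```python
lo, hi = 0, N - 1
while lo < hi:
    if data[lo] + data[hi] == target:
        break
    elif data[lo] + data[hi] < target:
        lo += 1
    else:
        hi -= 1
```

Time complexity: O(n).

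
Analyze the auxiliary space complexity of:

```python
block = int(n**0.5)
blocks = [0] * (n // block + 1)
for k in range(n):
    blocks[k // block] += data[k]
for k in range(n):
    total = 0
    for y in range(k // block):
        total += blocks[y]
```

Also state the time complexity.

Space complexity: O(sqrt(n)).
Storage scales with sqrt(n).
Time complexity: O(n * sqrt(n)).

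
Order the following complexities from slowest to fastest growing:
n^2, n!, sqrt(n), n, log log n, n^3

Ordered by growth rate: log log n < sqrt(n) < n < n^2 < n^3 < n!.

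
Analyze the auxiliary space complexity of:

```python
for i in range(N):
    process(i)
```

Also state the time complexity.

Space complexity: O(1).
Only a constant amount of auxiliary storage is used; nothing grows with n.
Time complexity: O(n).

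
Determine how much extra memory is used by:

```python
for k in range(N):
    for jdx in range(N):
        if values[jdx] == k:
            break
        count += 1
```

Space complexity: O(1).
Only a constant amount of auxiliary storage is used; nothing grows with n.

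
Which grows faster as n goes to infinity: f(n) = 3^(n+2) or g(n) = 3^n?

f(n) = 3^(n+2) and g(n) = 3^n are Theta of each other: 3^(n+2) = 3^2 * 3^n = Theta(3^n).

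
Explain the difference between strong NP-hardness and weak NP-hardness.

A problem is strongly NP-hard if it remains NP-hard even when all numbers in the input are bounded by a polynomial in the input length. A weakly NP-hard problem admits a pseudopolynomial algorithm. Subset Sum is weakly NP-hard (has O(nW) DP). 3-SAT is strongly NP-hard (no numeric parameters).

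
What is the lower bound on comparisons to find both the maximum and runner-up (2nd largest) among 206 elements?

Lower bound: finding the max needs 206-1 comparisons. By an adversary weight-doubling argument, the maximum element must personally win at least ceil(log_2(206)) = 8 comparisons in any correct algorithm. The 2nd largest is among those 8 direct losers, and distinguishing it requires 8-1 more comparisons. Total >= 206-1 + 8-1 = 212. A balanced tournament achieves this bound exactly.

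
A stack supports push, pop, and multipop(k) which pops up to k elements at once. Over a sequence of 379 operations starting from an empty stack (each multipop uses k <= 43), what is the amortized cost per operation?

Each element is pushed exactly once and popped at most once (whether by pop or as part of a multipop). So the total number of individual pops over the whole sequence is at most the number of pushes, which is at most 379. Total work <= 2 * 379, hence O(1) amortized per operation.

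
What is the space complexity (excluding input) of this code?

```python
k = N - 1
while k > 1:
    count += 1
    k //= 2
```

Space complexity: O(1).
Only a constant amount of auxiliary storage is used; nothing grows with n.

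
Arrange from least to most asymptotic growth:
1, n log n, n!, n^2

Ordered by growth rate: 1 < n log n < n^2 < n!.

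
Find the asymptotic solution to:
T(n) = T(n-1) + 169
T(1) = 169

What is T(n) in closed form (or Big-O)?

Unrolling: T(n) = T(n-1) + 169 = T(n-2) + 2*169 = ... = T(1) + (n-1)*169 = 169 + (n-1)*169 = 169n.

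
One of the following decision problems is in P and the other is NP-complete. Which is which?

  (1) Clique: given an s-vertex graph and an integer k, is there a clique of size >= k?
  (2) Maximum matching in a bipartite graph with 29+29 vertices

(1) is NP-complete: complement of Independent Set / Vertex Cover (with k part of the input).
(2) is P: Hopcroft-Karp runs in O(E sqrt(V)).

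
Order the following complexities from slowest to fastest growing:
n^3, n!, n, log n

Ordered by growth rate: log n < n < n^3 < n!.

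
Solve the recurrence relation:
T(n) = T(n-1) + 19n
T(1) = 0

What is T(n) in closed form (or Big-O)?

Unrolling: T(n) = 0 + 19*(2 + 3 + ... + n) = 0 + 19*(n(n+1)/2 - 1) = O(n^2).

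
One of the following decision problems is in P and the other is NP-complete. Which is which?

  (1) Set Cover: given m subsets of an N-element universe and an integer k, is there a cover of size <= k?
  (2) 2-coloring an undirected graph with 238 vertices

(1) is NP-complete: one of Karp's 21 NP-complete problems (with k part of the input).
(2) is P: 2-coloring is bipartiteness testing via BFS, O(V+E).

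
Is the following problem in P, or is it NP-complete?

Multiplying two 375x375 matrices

This problem is in P: the schoolbook algorithm runs in O(n^3).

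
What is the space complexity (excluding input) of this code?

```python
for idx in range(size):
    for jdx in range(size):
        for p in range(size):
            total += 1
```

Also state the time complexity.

Space complexity: O(1).
Only a constant amount of auxiliary storage is used; nothing grows with n.
Time complexity: O(n^3).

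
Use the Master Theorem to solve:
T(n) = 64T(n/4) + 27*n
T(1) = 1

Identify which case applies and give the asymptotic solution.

a=64, b=4, f(n)=27*n.
log_4(64) = 3 > 1.
Since f(n) = O(n^1) is polynomially smaller than n^3, Case 1 applies.
T(n) = Theta(n^3).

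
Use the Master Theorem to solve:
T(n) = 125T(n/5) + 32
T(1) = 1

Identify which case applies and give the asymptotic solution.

a=125, b=5, f(n)=32.
log_5(125) = 3 > 0.
Since f(n) = O(n^0) is polynomially smaller than n^3, Case 1 applies.
T(n) = Theta(n^3).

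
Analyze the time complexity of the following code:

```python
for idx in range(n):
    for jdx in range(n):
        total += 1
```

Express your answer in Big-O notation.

Time complexity: O(n^2).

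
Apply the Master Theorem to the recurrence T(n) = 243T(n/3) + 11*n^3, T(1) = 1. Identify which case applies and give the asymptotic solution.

a=243, b=3, f(n)=11*n^3.
log_3(243) = 5 > 3.
Since f(n) = O(n^3) is polynomially smaller than n^5, Case 1 applies.
T(n) = Theta(n^5).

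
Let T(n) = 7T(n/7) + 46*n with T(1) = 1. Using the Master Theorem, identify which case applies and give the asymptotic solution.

a=7, b=7, f(n)=46*n.
log_7(7) = 1, so n^(log_b(a)) = n.
f(n) = Theta(n), so Case 2 applies.
T(n) = Theta(n log n).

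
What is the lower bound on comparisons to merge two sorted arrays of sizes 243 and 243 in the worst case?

Adversary: with |243 - 243| <= 1 the inputs can be fully interleaved so that every adjacent pair in the merged output comes from different arrays. Then each of the 485 adjacent pairs must be directly compared, or the algorithm cannot determine their relative order. Standard merge meets this bound.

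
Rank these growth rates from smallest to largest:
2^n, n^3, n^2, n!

Ordered by growth rate: n^2 < n^3 < 2^n < n!.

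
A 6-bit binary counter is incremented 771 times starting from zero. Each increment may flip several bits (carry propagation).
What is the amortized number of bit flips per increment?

Bit i flips on every 2^i-th increment, so over 771 increments bit i flips floor(771/2^i) times. Summing over i: total flips < 2 * 771. Amortized: < 2 = O(1) per increment.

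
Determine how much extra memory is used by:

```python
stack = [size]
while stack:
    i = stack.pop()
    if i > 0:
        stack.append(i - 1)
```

Space complexity: O(1).
Only a constant amount of auxiliary storage is used; nothing grows with n.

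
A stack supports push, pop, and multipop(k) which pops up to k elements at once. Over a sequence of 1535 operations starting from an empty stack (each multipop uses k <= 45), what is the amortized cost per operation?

Each element is pushed exactly once and popped at most once (whether by pop or as part of a multipop). So the total number of individual pops over the whole sequence is at most the number of pushes, which is at most 1535. Total work <= 2 * 1535, hence O(1) amortized per operation.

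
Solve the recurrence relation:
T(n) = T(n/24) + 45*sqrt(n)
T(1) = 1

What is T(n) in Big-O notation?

Each level contributes sqrt(n/24^k). Geometric series with ratio 1/sqrt(24) < 1 sums to O(sqrt(n)).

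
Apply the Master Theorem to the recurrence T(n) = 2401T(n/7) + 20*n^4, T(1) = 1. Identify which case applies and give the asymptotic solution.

a=2401, b=7, f(n)=20*n^4.
log_7(2401) = 4, so n^(log_b(a)) = n^4.
f(n) = Theta(n^4), so Case 2 applies.
T(n) = Theta(n^4 log n).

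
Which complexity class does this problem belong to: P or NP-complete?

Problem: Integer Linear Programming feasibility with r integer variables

This problem is NP-complete: ILP feasibility is NP-complete (LP relaxation is in P).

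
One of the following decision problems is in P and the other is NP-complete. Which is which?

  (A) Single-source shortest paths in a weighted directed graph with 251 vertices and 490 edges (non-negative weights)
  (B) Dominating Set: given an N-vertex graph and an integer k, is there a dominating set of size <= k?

(A) is P: Dijkstra's algorithm runs in O((V+E) log V).
(B) is NP-complete: reduces from Set Cover (with k part of the input).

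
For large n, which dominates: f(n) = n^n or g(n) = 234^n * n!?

g(n) = 234^n * n! grows faster: by Stirling n! ~ sqrt(2 pi n)(n/e)^n, so 234^n n! / n^n ~ (234/e)^n sqrt(2 pi n) -> infinity since 234/e > 1.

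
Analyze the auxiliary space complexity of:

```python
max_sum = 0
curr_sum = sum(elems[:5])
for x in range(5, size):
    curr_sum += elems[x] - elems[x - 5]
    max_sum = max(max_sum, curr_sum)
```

Space complexity: O(1).
Only a constant amount of auxiliary storage is used; nothing grows with n.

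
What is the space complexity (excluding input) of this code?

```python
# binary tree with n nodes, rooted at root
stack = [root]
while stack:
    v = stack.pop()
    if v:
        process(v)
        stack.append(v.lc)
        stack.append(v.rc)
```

Space complexity: O(n).
Auxiliary storage grows linearly with the input size n in the worst case.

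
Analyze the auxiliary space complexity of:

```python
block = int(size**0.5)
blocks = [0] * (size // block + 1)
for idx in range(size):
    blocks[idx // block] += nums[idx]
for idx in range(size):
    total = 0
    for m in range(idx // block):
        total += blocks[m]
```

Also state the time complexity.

Space complexity: O(sqrt(n)).
Storage scales with sqrt(n).
Time complexity: O(n * sqrt(n)).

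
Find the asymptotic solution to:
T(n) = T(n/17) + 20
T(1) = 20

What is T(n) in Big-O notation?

Each step divides n by 17 and adds 20. After log_17(n) steps, T(n) = O(log n).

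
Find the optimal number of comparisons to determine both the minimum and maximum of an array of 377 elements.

Naive approach: 752 comparisons (376 for max + 376 for min).
Optimal: Compare elements in pairs first (floor(n/2) = 188 comparisons), then find max among winners and min among losers (188 comparisons each).
Total: ceil(3n/2) - 2 = 564 comparisons. An adversary argument shows this is also a lower bound.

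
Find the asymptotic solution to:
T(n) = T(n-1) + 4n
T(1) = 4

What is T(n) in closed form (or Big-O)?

Unrolling: T(n) = 4 + 4*(2 + 3 + ... + n) = 4 + 4*(n(n+1)/2 - 1) = O(n^2).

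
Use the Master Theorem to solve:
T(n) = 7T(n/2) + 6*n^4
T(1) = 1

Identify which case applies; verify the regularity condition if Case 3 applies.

a=7, b=2, f(n)=6*n^4.
log_2(7) = 2.807 < 4.
f(n) = Omega(n^(2.807+epsilon)) for some epsilon > 0, so Case 3 is the candidate.
Regularity: a*f(n/b) = 7*6*(n/2)^4 = (7/16)*6*n^4 <= c*f(n) with c = 7/16 < 1. Satisfied.
Case 3: T(n) = Theta(n^4).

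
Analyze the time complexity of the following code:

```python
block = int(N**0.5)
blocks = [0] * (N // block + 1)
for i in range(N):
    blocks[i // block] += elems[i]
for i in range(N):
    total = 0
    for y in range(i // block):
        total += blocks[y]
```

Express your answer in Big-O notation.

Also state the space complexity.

Time complexity: O(n * sqrt(n)).
Space complexity: O(sqrt(n)).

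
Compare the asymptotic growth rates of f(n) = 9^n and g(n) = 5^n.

f(n) = 9^n grows faster: (9/5)^n -> infinity since 9/5 > 1.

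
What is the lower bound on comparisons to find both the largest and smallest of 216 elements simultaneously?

Pair elements first (floor(216/2) comparisons), then find max among winners and min among losers. Total: ceil(3*216/2) - 2 = 322 comparisons.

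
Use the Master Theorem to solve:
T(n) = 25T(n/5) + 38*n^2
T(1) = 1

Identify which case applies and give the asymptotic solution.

a=25, b=5, f(n)=38*n^2.
log_5(25) = 2, so n^(log_b(a)) = n^2.
f(n) = Theta(n^2), so Case 2 applies.
T(n) = Theta(n^2 log n).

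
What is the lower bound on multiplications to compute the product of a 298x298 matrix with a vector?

A 298x298 matrix-vector product has 298 inner products of length 298. Output depends on all 298^2 = 88804 matrix entries. At least 88804 multiplications needed.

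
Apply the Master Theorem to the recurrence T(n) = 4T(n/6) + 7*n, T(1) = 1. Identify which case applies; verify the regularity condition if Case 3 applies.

a=4, b=6, f(n)=7*n.
log_6(4) = 0.7737 < 1.
f(n) = Omega(n^(0.7737+epsilon)) for some epsilon > 0, so Case 3 is the candidate.
Regularity: a*f(n/b) = 4*7*(n/6)^1 = (4/6)*7*n^1 <= c*f(n) with c = 4/6 < 1. Satisfied.
Case 3: T(n) = Theta(n).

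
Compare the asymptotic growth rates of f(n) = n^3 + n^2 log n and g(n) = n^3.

f(n) = n^3 + n^2 log n and g(n) = n^3 are Theta of each other: the lower-order n^2 log n term is o(n^3); both are Theta(n^3).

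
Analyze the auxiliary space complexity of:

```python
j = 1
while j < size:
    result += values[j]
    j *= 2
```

Space complexity: O(1).
Only a constant amount of auxiliary storage is used; nothing grows with n.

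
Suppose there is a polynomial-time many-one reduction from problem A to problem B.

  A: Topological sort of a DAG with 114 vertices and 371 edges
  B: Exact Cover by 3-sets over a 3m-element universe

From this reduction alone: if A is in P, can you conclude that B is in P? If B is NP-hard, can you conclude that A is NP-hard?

A poly-time reduction A <=_p B transfers tractability DOWN (B easy => A easy) and hardness UP (A hard => B hard), not the reverse.
From A in P, the reduction alone does NOT give B in P: any problem in P trivially reduces to SAT, yet SAT is not known to be in P.
From B NP-hard, the reduction alone does NOT give A NP-hard: again, easy problems reduce to hard ones.
(Here in fact A is P and B is NP-complete.)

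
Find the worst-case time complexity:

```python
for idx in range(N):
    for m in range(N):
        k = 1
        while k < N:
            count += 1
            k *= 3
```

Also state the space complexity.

Time complexity: O(n^2 log n).
Space complexity: O(1).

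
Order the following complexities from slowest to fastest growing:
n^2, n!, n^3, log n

Ordered by growth rate: log n < n^2 < n^3 < n!.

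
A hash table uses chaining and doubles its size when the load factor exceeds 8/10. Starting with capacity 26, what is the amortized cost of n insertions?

Rehashing occurs when load exceeds 8/10. Total rehash cost is geometric series summing to O(n). Each insertion itself is O(1). Amortized: O(1).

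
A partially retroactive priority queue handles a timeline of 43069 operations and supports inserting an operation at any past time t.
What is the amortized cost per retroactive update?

Partially retroactive priority queues (Demaine-Iacono-Langerman) allow updates at past times with queries only at the present. With a balanced BST over the m = 43069 timeline events tracking bridges, each retroactive insert or delete is O(log m) amortized.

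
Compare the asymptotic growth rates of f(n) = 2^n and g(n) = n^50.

f(n) = 2^n grows faster: any exponential with base > 1 dominates every polynomial.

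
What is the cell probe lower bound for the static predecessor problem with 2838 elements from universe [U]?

The Patrascu-Thorup lower bound shows any data structure on n = 2838 elements using O(n * polylog(n)) space requires Omega(log log U) query time. van Emde Boas trees achieve O(log log U) with O(U) space.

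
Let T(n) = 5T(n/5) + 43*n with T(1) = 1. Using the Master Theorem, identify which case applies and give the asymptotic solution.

a=5, b=5, f(n)=43*n.
log_5(5) = 1, so n^(log_b(a)) = n.
f(n) = Theta(n), so Case 2 applies.
T(n) = Theta(n log n).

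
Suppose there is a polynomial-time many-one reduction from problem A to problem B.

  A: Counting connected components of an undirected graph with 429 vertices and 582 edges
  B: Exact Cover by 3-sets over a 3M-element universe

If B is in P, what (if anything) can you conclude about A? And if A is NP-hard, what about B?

A poly-time reduction A <=_p B means any A-instance can be transformed to a B-instance in poly time.
If B is in P: compose the reduction with B's poly-time algorithm to solve A in poly time, so A is in P.
If A is NP-hard: every NP problem reduces to A, which reduces to B; composing reductions, every NP problem reduces to B, so B is NP-hard.
(Here in fact A is P and B is NP-complete.)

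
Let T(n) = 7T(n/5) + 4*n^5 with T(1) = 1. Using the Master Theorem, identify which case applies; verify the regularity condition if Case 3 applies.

a=7, b=5, f(n)=4*n^5.
log_5(7) = 1.209 < 5.
f(n) = Omega(n^(1.209+epsilon)) for some epsilon > 0, so Case 3 is the candidate.
Regularity: a*f(n/b) = 7*4*(n/5)^5 = (7/3125)*4*n^5 <= c*f(n) with c = 7/3125 < 1. Satisfied.
Case 3: T(n) = Theta(n^5).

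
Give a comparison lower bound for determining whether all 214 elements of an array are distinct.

In the algebraic decision-tree model, the YES region for element distinctness on 214 elements has 214! connected components (one per ordering). Ben-Or's theorem then gives a lower bound of Omega(log(n!)) = Omega(n log n).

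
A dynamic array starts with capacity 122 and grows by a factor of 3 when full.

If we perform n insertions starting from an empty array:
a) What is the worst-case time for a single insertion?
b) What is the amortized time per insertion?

(a) Worst-case single insertion: O(n) -- when the array is full at capacity c, the resize copies all c elements, and c can be Theta(n).
(b) Resizes happen at sizes 122, 366, 1098, ... Total copy cost for n insertions: 122 + 366 + ... = O(n) (geometric series with ratio 1/3). Amortized cost per insertion: O(n)/n = O(1).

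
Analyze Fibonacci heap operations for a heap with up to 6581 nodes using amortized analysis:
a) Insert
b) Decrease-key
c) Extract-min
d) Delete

Fibonacci heaps use lazy consolidation. Potential function Phi = t + 2m (t = number of trees, m = marked nodes).
- Insert: O(1) actual, Delta Phi = +1 (one new tree) => O(1) amortized.
- Decrease-key: with c cascading cuts, actual cost is O(c); Delta Phi <= c - 2(c-1) + 2 = 4 - c (c new trees; >= c-1 marks cleared; <= 1 new mark). Amortized O(c) + (4 - c) = O(1).
- Extract-min: O(D(n) + t) actual; consolidation drops t to <= D(n)+1, so Delta Phi pays for the t term. D(n) = O(log n) for n = 6581 => O(log n) amortized.
- Delete: decrease-key to -inf then extract-min = O(log n).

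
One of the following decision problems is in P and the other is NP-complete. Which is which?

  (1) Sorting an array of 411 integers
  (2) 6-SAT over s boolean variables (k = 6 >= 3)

(1) is P: merge sort runs in O(n log n).
(2) is NP-complete: 3-SAT is NP-complete (Cook-Levin); k-SAT for k>=3 reduces from 3-SAT.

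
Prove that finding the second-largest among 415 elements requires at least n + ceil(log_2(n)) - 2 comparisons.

Lower bound (adversary): identifying the maximum requires 415-1 comparisons (each eliminates one candidate). Assign weight 1 to each element; on each comparison the adversary lets the heavier side win and gives it the loser's weight. The max ends with weight 415, but each comparison it wins at most doubles its weight, so the max must win >= ceil(log_2(415)) = 9 comparisons. The second-largest is one of those 9 direct losers to the max, and identifying which one is largest needs >= 9-1 further comparisons. Total >= 415-1 + 9-1 = 422.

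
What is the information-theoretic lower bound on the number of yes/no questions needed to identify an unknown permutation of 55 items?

There are 55! = 12696403353658275925965100847566516959580321051449436762275840000000000000 permutations. Each yes/no question gives at most 1 bit, so at least ceil(log_2(12696403353658275925965100847566516959580321051449436762275840000000000000)) = 243 questions are needed.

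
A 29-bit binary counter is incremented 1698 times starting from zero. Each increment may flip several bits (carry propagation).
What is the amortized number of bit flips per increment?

Bit i flips on every 2^i-th increment, so over 1698 increments bit i flips floor(1698/2^i) times. Summing over i: total flips < 2 * 1698. Amortized: < 2 = O(1) per increment.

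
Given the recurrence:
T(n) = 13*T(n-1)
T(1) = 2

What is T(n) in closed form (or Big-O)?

Each step multiplies by 13. T(n) = T(1)*13^(n-1) = 2*13^(n-1).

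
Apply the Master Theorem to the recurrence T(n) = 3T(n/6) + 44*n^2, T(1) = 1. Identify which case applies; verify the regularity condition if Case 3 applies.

a=3, b=6, f(n)=44*n^2.
log_6(3) = 0.6131 < 2.
f(n) = Omega(n^(0.6131+epsilon)) for some epsilon > 0, so Case 3 is the candidate.
Regularity: a*f(n/b) = 3*44*(n/6)^2 = (3/36)*44*n^2 <= c*f(n) with c = 3/36 < 1. Satisfied.
Case 3: T(n) = Theta(n^2).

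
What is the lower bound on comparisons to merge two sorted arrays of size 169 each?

To merge two sorted arrays of size 169, we need at least 337 comparisons in the worst case. An adversary can force every element to be compared.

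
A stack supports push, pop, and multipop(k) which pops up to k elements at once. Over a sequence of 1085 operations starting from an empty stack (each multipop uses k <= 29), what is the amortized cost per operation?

Each element is pushed exactly once and popped at most once (whether by pop or as part of a multipop). So the total number of individual pops over the whole sequence is at most the number of pushes, which is at most 1085. Total work <= 2 * 1085, hence O(1) amortized per operation.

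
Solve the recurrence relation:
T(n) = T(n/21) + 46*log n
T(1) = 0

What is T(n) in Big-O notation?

Each of the log_21(n) levels adds O(log n). T(n) = O(log^2 n).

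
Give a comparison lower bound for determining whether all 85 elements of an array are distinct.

In the algebraic decision-tree model, the YES region for element distinctness on 85 elements has 85! connected components (one per ordering). Ben-Or's theorem then gives a lower bound of Omega(log(n!)) = Omega(n log n).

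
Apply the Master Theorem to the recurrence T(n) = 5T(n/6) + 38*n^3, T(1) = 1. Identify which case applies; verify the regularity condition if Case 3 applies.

a=5, b=6, f(n)=38*n^3.
log_6(5) = 0.8982 < 3.
f(n) = Omega(n^(0.8982+epsilon)) for some epsilon > 0, so Case 3 is the candidate.
Regularity: a*f(n/b) = 5*38*(n/6)^3 = (5/216)*38*n^3 <= c*f(n) with c = 5/216 < 1. Satisfied.
Case 3: T(n) = Theta(n^3).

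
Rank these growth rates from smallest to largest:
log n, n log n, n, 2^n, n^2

Ordered by growth rate: log n < n < n log n < n^2 < 2^n.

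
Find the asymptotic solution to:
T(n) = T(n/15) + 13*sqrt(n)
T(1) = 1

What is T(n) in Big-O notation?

Each level contributes sqrt(n/15^k). Geometric series with ratio 1/sqrt(15) < 1 sums to O(sqrt(n)).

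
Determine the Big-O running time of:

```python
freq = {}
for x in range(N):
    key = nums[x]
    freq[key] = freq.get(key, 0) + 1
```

Time complexity: O(n).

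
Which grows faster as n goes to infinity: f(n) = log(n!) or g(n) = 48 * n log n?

f(n) = log(n!) and g(n) = 48 * n log n are Theta of each other: Stirling: log(n!) = n log n - n + O(log n) = Theta(n log n); the constant 48 doesn't change the Theta class.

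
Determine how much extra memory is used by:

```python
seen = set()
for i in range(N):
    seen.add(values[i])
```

Space complexity: O(n).
Auxiliary storage grows linearly with the input size n in the worst case.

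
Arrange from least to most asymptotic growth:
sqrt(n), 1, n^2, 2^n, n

Ordered by growth rate: 1 < sqrt(n) < n < n^2 < 2^n.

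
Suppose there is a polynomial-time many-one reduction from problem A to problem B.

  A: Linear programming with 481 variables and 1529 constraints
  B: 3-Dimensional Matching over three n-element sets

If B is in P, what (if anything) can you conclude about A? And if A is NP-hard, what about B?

A poly-time reduction A <=_p B means any A-instance can be transformed to a B-instance in poly time.
If B is in P: compose the reduction with B's poly-time algorithm to solve A in poly time, so A is in P.
If A is NP-hard: every NP problem reduces to A, which reduces to B; composing reductions, every NP problem reduces to B, so B is NP-hard.
(Here in fact A is P and B is NP-complete.)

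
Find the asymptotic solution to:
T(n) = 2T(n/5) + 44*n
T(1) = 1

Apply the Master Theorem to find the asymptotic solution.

a=2, b=5, f(n)=44*n. log_5(2) = 0.4307 < 1. Case 3: T(n) = O(n).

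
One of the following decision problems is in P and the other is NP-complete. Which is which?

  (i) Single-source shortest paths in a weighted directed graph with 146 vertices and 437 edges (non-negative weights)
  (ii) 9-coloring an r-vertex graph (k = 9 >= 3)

(i) is P: Dijkstra's algorithm runs in O((V+E) log V).
(ii) is NP-complete: graph k-coloring for k>=3 is NP-complete by reduction from 3-SAT.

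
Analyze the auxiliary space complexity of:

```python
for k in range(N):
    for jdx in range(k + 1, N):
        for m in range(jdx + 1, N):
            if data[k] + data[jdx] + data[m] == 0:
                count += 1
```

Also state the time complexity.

Space complexity: O(1).
Only a constant amount of auxiliary storage is used; nothing grows with n.
Time complexity: O(n^3).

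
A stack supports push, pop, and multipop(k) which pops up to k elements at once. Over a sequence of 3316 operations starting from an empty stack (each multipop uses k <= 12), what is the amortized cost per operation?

Each element is pushed exactly once and popped at most once (whether by pop or as part of a multipop). So the total number of individual pops over the whole sequence is at most the number of pushes, which is at most 3316. Total work <= 2 * 3316, hence O(1) amortized per operation.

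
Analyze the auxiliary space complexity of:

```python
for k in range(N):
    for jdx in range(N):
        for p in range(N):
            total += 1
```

Space complexity: O(1).
Only a constant amount of auxiliary storage is used; nothing grows with n.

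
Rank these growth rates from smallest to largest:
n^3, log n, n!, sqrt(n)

Ordered by growth rate: log n < sqrt(n) < n^3 < n!.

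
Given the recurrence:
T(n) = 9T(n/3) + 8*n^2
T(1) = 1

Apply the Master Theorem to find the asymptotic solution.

a=9, b=3, f(n)=8*n^2. log_3(9) = 2. Case 2: T(n) = O(n^2 log n).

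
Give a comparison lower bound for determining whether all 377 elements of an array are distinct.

In the algebraic decision-tree model, the YES region for element distinctness on 377 elements has 377! connected components (one per ordering). Ben-Or's theorem then gives a lower bound of Omega(log(n!)) = Omega(n log n).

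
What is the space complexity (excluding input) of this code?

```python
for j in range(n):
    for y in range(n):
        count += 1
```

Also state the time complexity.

Space complexity: O(1).
Only a constant amount of auxiliary storage is used; nothing grows with n.
Time complexity: O(n^2).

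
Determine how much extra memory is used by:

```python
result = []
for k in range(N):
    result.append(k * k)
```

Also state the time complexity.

Space complexity: O(n).
Auxiliary storage grows linearly with the input size n in the worst case.
Time complexity: O(n).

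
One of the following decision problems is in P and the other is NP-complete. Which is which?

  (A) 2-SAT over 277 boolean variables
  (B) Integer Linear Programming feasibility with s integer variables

(A) is P: 2-SAT is solvable in linear time via implication-graph SCCs.
(B) is NP-complete: ILP feasibility is NP-complete (LP relaxation is in P).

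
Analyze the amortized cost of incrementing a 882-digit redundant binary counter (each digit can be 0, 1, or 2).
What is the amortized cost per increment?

A redundant counter on 882 digits allows digit values 0, 1, 2. Increment adds 1 to the least significant digit and carries any 2 to a 0 plus +1 on the next digit. With potential Phi = (number of 2-digits), each increment does O(1) actual work plus a chain of carries, each of which decreases Phi by 1. Amortized O(1).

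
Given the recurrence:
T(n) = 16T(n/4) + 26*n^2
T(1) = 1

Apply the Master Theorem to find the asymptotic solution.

a=16, b=4, f(n)=26*n^2. log_4(16) = 2. Case 2: T(n) = O(n^2 log n).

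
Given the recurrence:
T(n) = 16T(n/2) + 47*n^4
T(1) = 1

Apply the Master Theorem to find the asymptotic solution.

a=16, b=2, f(n)=47*n^4. log_2(16) = 4. Case 2: T(n) = O(n^4 log n).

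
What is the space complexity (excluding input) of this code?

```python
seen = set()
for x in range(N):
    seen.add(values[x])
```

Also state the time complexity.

Space complexity: O(n).
Auxiliary storage grows linearly with the input size n in the worst case.
Time complexity: O(n).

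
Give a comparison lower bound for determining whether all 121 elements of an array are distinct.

In the algebraic decision-tree model, the YES region for element distinctness on 121 elements has 121! connected components (one per ordering). Ben-Or's theorem then gives a lower bound of Omega(log(n!)) = Omega(n log n).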